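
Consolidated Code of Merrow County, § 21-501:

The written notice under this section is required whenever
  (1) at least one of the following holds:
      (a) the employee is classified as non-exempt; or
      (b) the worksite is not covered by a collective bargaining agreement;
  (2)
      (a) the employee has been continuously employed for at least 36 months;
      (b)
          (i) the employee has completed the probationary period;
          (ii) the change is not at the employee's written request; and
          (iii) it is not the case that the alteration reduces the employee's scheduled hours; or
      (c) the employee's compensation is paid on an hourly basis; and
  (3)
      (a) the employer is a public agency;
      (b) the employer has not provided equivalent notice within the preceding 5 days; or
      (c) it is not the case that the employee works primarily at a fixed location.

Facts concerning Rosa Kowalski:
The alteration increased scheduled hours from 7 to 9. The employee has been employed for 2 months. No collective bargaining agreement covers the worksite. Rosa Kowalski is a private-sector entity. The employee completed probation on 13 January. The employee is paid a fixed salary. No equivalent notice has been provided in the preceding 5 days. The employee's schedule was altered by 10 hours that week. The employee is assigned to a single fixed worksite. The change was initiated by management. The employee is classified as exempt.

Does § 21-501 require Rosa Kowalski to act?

Yes — required.

(a) non-exempt — not satisfied.
(b) no CBA — satisfied.
So (1) is satisfied (F OR T).
(a) tenure ≥ 36 mo. — not met.
(i) past probation — satisfied.
(ii) not employee-requested — satisfied.
(iii) not (hours reduced) — satisfied.
(b) = T AND T AND T = true.
(c) hourly-paid — fails.
(2) = F OR T OR F = true.
(a) public agency — not satisfied.
(b) no recent notice — satisfied.
(c) not (fixed location) — not met.
So (3) is satisfied (F OR T OR F).
Overall: T AND T AND T → true.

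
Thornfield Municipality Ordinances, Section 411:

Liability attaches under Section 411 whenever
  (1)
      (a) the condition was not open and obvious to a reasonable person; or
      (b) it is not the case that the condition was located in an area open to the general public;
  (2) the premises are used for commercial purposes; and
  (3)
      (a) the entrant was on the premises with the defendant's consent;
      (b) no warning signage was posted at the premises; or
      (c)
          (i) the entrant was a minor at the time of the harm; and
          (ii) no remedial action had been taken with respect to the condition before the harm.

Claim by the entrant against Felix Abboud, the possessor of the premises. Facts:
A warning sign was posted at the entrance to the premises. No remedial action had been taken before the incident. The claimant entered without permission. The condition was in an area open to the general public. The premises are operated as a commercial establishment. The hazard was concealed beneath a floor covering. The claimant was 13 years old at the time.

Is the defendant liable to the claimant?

(a) not open/obvious — met.
(b) not (public area) — not met.
(1): T OR F → true.
(2) commercial use — satisfied.
(a) consent to enter — not satisfied.
(b) no signage posted — fails.
(i) entrant a minor — satisfied.
(ii) no remedial action — satisfied.
(c): T AND T → true.
So (3) is satisfied (F OR F OR T).
Overall: T AND T AND T → true.

Yes — liable.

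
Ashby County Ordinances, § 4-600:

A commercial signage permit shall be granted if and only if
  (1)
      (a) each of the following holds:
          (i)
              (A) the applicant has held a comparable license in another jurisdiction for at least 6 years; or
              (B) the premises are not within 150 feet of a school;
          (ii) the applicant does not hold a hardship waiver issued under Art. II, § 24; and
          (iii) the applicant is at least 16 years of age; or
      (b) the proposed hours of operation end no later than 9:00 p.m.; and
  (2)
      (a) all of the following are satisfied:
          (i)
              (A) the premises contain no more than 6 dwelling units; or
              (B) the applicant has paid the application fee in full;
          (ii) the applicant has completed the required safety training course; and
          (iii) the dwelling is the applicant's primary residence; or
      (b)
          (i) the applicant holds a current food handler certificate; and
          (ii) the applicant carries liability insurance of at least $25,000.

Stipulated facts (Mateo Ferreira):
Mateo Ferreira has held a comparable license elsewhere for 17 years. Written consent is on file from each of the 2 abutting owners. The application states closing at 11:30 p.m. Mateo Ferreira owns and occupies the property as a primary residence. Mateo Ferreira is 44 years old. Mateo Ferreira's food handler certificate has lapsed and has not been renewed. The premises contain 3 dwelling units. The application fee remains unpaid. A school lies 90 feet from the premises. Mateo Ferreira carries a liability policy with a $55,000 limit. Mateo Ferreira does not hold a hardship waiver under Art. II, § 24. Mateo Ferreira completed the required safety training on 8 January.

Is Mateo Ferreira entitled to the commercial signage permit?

(A) prior license ≥ 6 yr — holds.
(B) ≥150 ft from school — fails.
(i): T OR F → true.
(ii) not (hardship waiver) — satisfied.
(iii) age ≥ 16 — satisfied.
(a): T AND T AND T → true.
(b) closes by 9 p.m. — fails.
(1) = T OR F = true.
(A) ≤ 6 units — satisfied.
(B) fee paid — not satisfied.
(i): T OR F → true.
(ii) safety training — holds.
(iii) primary residence — holds.
(a) = T AND T AND T = true.
(i) food handler cert. — not met.
(ii) insurance ≥ $25,000 — met.
So (b) is not satisfied (F AND T).
(2) = T OR F = true.
Overall = T AND T = true.

Yes — granted.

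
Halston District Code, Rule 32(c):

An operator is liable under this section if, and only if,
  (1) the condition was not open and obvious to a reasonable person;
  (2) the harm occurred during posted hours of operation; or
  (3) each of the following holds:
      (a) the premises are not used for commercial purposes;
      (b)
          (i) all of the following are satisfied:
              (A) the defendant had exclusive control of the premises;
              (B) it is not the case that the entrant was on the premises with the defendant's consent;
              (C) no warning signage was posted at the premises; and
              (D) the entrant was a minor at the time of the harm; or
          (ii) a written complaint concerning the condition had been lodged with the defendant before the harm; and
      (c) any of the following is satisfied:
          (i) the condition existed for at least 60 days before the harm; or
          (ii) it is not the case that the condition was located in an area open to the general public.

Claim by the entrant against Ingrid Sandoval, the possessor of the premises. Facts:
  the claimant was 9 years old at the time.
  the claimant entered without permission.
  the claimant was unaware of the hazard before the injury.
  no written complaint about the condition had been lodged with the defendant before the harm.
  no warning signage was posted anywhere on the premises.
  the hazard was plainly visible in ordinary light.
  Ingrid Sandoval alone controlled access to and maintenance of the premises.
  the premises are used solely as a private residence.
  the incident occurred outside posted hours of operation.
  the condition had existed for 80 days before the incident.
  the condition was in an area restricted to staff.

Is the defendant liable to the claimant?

(1) not open/obvious — not satisfied.
(2) during posted hours — not met.
(a) not (commercial use) — met.
(A) exclusive control — met.
(B) not (consent to enter) — holds.
(C) no signage posted — met.
(D) entrant a minor — holds.
So (i) is satisfied (T AND T AND T AND T).
(ii) complaint lodged — not satisfied.
So (b) is satisfied (T OR F).
(i) condition ≥60 days old — holds.
(ii) not (public area) — satisfied.
So (c) is satisfied (T OR T).
(3): T AND T AND T → true.
Overall: F OR F OR T → true.

Yes — liable.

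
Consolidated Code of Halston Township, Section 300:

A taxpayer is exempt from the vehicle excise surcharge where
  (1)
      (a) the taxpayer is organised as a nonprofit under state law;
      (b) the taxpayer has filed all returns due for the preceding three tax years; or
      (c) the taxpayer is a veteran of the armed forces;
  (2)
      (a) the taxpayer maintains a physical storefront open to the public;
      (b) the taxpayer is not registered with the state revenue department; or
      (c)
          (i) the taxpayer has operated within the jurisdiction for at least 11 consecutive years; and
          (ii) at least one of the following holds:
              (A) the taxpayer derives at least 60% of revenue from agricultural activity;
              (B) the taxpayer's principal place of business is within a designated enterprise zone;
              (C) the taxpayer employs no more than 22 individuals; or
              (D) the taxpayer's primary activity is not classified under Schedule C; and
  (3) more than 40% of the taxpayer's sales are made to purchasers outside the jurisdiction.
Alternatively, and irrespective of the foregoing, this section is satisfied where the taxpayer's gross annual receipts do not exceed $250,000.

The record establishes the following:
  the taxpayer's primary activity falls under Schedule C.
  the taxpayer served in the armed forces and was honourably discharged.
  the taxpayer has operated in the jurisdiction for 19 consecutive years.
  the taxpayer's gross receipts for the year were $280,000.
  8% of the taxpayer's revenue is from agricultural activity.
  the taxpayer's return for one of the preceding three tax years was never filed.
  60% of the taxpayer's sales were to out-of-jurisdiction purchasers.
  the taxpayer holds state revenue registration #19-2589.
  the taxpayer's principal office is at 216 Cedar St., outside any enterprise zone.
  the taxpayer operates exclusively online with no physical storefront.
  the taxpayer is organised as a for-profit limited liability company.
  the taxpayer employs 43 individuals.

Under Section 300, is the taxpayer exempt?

(a) nonprofit — not satisfied.
(b) returns current — fails.
(c) veteran — satisfied.
(1): F OR F OR T → true.
(a) has storefront — fails.
(b) not (state-registered) — not satisfied.
(i) ≥ 11 yrs in jurisdiction — satisfied.
(A) ≥60% agricultural — fails.
(B) in enterprise zone — not met.
(C) ≤ 22 employees — fails.
(D) not (Schedule C activity) — not satisfied.
So (ii) is not satisfied (F OR F OR F OR F).
So (c) is not satisfied (T AND F).
So (2) is not satisfied (F OR F OR F).
(3) >40% out-of-jur. sales — met.
Overall = T AND F AND T = false.
Exception (receipts ≤ $250,000) — not satisfied.
Result: main false OR exception false → false.

No — not exempt.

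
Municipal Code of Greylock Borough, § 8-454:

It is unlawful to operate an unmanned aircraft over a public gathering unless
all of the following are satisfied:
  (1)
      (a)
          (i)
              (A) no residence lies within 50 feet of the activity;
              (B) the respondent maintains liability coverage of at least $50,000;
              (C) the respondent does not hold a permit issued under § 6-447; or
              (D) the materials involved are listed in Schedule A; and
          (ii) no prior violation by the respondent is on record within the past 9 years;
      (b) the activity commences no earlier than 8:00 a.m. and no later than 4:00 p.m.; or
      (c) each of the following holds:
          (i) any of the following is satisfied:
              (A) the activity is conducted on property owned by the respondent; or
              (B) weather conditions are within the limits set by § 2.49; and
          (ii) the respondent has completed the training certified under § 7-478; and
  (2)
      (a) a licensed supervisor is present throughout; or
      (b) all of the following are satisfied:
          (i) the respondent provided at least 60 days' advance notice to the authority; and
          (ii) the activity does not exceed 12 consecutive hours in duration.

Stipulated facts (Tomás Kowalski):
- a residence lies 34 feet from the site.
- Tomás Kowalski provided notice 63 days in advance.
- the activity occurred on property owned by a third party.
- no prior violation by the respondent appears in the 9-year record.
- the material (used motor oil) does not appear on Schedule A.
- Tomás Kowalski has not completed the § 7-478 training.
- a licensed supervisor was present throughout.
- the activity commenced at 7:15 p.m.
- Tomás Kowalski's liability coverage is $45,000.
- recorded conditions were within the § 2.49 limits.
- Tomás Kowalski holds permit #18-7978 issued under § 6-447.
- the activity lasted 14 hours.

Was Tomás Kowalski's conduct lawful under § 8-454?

No — unlawful.

(A) no residence in 50 ft — fails.
(B) coverage ≥ $50,000 — fails.
(C) not (holds permit) — not met.
(D) Schedule A material — not met.
So (i) is not satisfied (F OR F OR F OR F).
(ii) no prior violation — met.
So (a) is not satisfied (F AND T).
(b) start within hours — not satisfied.
(A) own property — fails.
(B) weather ok — met.
(i): F OR T → true.
(ii) training certified — not satisfied.
(c): T AND F → false.
(1): F OR F OR F → false.
(a) supervisor present — satisfied.
(i) ≥60 days' notice — satisfied.
(ii) ≤ 12 hrs duration — not met.
(b): T AND F → false.
(2): T OR F → true.
Overall: F AND T → false.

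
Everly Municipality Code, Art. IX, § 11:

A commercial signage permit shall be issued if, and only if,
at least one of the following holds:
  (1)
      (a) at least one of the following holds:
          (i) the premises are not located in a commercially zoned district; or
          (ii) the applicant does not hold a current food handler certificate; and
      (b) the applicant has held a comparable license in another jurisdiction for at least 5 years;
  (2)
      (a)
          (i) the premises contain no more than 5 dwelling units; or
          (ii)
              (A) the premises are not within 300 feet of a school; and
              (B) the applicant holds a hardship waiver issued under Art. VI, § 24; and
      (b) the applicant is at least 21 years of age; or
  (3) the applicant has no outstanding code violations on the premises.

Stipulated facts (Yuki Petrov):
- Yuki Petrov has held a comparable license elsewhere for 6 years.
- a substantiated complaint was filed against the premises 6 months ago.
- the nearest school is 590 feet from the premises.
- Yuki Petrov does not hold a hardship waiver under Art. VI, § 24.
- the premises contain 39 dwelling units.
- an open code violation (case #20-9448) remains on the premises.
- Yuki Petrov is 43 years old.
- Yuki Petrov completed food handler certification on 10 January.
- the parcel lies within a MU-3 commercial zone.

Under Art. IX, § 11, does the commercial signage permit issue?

(i) not (commercially zoned) — not satisfied.
(ii) not (food handler cert.) — not met.
So (a) is not satisfied (F OR F).
(b) prior license ≥ 5 yr — holds.
(1): F AND T → false.
(i) ≤ 5 units — not met.
(A) ≥300 ft from school — met.
(B) hardship waiver — fails.
(ii) = T AND F = false.
(a): F OR F → false.
(b) age ≥ 21 — holds.
(2): F AND T → false.
(3) no code violations — not met.
So Overall is not satisfied (F OR F OR F).

No — denied.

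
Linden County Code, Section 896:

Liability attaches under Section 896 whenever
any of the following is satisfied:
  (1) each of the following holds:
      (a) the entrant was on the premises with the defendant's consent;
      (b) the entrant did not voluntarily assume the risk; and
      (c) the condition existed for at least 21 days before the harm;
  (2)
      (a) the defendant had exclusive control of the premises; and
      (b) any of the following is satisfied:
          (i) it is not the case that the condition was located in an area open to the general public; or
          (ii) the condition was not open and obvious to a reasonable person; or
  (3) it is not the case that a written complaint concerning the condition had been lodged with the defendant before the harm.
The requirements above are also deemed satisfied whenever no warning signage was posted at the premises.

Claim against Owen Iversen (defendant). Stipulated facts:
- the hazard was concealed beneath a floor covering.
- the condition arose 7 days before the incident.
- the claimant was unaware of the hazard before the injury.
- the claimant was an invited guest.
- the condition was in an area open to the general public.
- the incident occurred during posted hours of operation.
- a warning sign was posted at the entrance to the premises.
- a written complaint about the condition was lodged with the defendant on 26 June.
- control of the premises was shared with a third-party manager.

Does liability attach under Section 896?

No — not liable.

(a) consent to enter — holds.
(b) no assumed risk — holds.
(c) condition ≥21 days old — fails.
So (1) is not satisfied (T AND T AND F).
(a) exclusive control — not satisfied.
(i) not (public area) — not satisfied.
(ii) not open/obvious — met.
So (b) is satisfied (F OR T).
So (2) is not satisfied (F AND T).
(3) not (complaint lodged) — not met.
Overall: F OR F OR F → false.
Exception (no signage posted) — not satisfied.
Result: main false OR exception false → false.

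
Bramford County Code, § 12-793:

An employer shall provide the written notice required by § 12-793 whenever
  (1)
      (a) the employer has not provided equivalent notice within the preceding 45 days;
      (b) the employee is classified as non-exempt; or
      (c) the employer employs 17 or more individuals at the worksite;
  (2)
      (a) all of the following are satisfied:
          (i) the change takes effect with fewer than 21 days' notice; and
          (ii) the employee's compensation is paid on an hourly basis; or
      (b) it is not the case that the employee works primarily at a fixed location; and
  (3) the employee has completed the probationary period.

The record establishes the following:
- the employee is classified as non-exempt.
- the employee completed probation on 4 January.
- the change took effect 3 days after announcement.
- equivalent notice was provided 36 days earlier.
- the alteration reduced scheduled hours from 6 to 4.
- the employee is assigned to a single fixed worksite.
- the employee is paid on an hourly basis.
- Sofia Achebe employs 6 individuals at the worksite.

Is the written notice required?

Yes — required.

(a) no recent notice — not met.
(b) non-exempt — holds.
(c) ≥ 17 at site — fails.
(1) = F OR T OR F = true.
(i) < 21 days' notice — met.
(ii) hourly-paid — satisfied.
So (a) is satisfied (T AND T).
(b) not (fixed location) — not met.
(2): T OR F → true.
(3) past probation — met.
Overall = T AND T AND T = true.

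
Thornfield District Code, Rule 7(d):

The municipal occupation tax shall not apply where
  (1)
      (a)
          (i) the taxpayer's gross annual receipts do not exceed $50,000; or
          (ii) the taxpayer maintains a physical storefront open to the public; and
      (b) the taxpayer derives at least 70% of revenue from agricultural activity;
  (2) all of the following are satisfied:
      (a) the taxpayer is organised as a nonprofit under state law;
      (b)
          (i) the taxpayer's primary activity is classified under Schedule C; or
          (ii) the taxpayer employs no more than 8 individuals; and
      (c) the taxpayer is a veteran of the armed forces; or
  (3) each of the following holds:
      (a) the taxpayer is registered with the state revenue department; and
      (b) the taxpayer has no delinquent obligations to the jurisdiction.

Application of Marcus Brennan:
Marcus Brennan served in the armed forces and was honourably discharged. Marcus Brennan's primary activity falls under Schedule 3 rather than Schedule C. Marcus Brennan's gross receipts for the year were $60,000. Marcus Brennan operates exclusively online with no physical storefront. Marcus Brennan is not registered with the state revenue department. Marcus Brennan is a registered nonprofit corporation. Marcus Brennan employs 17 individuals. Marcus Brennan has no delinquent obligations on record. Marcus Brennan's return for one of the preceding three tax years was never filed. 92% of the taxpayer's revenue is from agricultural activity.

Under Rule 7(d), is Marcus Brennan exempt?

(i) receipts ≤ $50,000 — not satisfied.
(ii) has storefront — fails.
(a) = F OR F = false.
(b) ≥70% agricultural — satisfied.
(1) = F AND T = false.
(a) nonprofit — satisfied.
(i) Schedule C activity — fails.
(ii) ≤ 8 employees — fails.
(b) = F OR F = false.
(c) veteran — holds.
So (2) is not satisfied (T AND F AND T).
(a) state-registered — not satisfied.
(b) no delinquency — satisfied.
So (3) is not satisfied (F AND T).
Overall = F OR F OR F = false.

No — not exempt.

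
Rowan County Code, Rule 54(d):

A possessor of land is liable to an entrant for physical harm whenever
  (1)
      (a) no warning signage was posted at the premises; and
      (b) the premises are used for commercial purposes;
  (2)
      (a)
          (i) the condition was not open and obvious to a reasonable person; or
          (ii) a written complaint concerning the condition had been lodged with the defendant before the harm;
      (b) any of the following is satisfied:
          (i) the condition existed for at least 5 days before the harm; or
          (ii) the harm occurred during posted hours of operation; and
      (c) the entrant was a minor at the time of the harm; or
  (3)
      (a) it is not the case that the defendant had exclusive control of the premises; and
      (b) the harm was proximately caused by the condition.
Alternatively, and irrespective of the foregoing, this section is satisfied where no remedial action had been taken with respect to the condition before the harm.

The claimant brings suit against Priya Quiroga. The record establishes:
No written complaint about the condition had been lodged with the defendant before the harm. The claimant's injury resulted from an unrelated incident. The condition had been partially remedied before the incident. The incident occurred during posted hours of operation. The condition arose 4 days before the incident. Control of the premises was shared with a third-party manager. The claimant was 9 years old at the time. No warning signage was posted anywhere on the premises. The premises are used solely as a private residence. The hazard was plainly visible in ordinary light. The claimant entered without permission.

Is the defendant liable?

No — not liable.

(a) no signage posted — satisfied.
(b) commercial use — not satisfied.
So (1) is not satisfied (T AND F).
(i) not open/obvious — fails.
(ii) complaint lodged — fails.
So (a) is not satisfied (F OR F).
(i) condition ≥5 days old — not satisfied.
(ii) during posted hours — met.
(b) = F OR T = true.
(c) entrant a minor — satisfied.
So (2) is not satisfied (F AND T AND T).
(a) not (exclusive control) — met.
(b) proximate cause — not met.
So (3) is not satisfied (T AND F).
So Overall is not satisfied (F OR F OR F).
Exception (no remedial action) — not satisfied.
Result: main false OR exception false → false.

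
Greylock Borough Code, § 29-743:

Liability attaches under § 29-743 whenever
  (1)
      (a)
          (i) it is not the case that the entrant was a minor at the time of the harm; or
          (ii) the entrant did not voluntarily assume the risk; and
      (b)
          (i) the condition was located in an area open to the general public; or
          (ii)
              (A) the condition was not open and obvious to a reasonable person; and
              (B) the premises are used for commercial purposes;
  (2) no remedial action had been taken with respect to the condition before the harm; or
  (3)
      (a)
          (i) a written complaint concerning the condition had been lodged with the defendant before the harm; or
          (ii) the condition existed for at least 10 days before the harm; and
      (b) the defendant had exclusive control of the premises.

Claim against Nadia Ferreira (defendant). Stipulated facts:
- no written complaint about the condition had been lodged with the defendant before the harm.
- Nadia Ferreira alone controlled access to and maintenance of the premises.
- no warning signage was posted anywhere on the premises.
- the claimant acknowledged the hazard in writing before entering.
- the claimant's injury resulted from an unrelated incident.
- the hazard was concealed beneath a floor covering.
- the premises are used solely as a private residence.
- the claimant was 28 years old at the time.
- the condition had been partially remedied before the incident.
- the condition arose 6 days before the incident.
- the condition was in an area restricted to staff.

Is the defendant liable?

(i) not (entrant a minor) — satisfied.
(ii) no assumed risk — fails.
(a) = T OR F = true.
(i) public area — not met.
(A) not open/obvious — met.
(B) commercial use — not satisfied.
So (ii) is not satisfied (T AND F).
(b) = F OR F = false.
(1) = T AND F = false.
(2) no remedial action — not met.
(i) complaint lodged — not satisfied.
(ii) condition ≥10 days old — fails.
So (a) is not satisfied (F OR F).
(b) exclusive control — satisfied.
(3) = F AND T = false.
Overall: F OR F OR F → false.

No — not liable.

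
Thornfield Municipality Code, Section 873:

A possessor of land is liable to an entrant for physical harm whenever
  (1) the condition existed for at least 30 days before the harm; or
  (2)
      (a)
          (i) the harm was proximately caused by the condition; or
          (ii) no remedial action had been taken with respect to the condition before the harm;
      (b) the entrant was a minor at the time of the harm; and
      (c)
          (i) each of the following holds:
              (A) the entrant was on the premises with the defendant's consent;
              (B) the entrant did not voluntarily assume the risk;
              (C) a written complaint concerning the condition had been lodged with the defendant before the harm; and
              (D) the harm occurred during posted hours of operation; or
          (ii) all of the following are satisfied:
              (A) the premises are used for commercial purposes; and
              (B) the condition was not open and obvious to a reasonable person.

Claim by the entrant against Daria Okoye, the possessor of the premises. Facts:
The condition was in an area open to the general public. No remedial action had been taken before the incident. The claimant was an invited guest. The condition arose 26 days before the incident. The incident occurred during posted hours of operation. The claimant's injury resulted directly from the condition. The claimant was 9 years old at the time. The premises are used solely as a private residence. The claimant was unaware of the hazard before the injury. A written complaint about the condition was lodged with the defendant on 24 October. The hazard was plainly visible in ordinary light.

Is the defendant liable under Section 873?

Yes — liable.

(1) condition ≥30 days old — not satisfied.
(i) proximate cause — met.
(ii) no remedial action — met.
(a) = T OR T = true.
(b) entrant a minor — met.
(A) consent to enter — satisfied.
(B) no assumed risk — satisfied.
(C) complaint lodged — met.
(D) during posted hours — holds.
So (i) is satisfied (T AND T AND T AND T).
(A) commercial use — not satisfied.
(B) not open/obvious — not satisfied.
(ii): F AND F → false.
So (c) is satisfied (T OR F).
(2) = T AND T AND T = true.
So Overall is satisfied (F OR T).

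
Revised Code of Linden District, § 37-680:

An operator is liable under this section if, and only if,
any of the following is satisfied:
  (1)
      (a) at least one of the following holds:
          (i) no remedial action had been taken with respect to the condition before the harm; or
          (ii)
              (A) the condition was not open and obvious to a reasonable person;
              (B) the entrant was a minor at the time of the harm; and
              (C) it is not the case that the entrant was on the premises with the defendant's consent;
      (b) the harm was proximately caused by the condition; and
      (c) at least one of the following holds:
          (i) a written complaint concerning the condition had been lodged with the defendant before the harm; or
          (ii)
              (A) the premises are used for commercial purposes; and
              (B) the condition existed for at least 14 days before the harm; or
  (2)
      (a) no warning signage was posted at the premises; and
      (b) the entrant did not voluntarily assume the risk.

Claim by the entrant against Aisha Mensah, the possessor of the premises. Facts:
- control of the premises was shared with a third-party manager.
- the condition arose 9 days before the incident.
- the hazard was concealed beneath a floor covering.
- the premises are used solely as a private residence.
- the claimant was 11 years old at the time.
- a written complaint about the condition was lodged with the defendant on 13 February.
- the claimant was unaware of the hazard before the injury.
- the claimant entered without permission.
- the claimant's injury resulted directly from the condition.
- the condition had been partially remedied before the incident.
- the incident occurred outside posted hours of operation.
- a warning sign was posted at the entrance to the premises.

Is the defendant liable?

(i) no remedial action — not satisfied.
(A) not open/obvious — met.
(B) entrant a minor — satisfied.
(C) not (consent to enter) — met.
(ii) = T AND T AND T = true.
(a): F OR T → true.
(b) proximate cause — satisfied.
(i) complaint lodged — met.
(A) commercial use — fails.
(B) condition ≥14 days old — not satisfied.
(ii): F AND F → false.
(c): T OR F → true.
(1) = T AND T AND T = true.
(a) no signage posted — not met.
(b) no assumed risk — holds.
(2) = F AND T = false.
Overall: T OR F → true.

Yes — liable.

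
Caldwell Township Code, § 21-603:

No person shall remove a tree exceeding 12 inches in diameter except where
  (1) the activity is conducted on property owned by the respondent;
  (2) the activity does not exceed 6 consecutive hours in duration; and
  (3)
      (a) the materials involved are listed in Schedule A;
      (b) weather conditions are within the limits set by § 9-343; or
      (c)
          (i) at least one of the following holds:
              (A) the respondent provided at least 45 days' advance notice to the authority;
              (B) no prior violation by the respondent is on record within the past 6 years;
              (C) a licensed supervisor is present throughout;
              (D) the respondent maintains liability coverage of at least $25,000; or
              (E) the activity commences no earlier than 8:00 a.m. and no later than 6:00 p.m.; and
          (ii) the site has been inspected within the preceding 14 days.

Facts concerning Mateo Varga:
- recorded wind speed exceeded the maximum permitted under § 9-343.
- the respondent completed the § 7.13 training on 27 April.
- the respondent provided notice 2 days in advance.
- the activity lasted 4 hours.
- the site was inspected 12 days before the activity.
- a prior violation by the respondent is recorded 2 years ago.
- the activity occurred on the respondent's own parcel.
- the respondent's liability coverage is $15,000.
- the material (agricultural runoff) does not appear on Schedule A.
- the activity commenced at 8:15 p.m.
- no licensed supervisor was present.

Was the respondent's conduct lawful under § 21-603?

(1) own property — met.
(2) ≤ 6 hrs duration — holds.
(a) Schedule A material — fails.
(b) weather ok — not satisfied.
(A) ≥45 days' notice — not met.
(B) no prior violation — not satisfied.
(C) supervisor present — not met.
(D) coverage ≥ $25,000 — not met.
(E) start within hours — not met.
(i): F OR F OR F OR F OR F → false.
(ii) site inspected — satisfied.
So (c) is not satisfied (F AND T).
So (3) is not satisfied (F OR F OR F).
So Overall is not satisfied (T AND T AND F).

No — unlawful.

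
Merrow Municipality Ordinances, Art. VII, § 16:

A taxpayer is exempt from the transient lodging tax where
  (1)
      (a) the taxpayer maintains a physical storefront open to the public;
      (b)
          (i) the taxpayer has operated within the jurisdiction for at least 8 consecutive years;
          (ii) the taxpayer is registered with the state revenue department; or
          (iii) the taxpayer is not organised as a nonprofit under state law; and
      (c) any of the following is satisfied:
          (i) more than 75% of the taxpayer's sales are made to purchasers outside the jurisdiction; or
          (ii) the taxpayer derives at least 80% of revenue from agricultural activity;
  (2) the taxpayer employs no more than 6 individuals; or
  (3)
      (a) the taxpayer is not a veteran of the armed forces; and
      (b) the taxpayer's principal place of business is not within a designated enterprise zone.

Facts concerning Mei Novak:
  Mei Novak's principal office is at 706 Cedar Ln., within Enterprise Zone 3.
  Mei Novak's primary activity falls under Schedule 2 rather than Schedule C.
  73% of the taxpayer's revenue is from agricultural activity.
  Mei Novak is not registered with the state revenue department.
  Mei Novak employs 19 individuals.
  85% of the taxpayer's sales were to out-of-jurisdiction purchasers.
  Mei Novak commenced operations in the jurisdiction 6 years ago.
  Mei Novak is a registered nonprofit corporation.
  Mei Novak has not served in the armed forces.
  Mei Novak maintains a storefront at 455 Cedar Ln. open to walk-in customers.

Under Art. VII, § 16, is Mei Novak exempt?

(a) has storefront — holds.
(i) ≥ 8 yrs in jurisdiction — not satisfied.
(ii) state-registered — fails.
(iii) not (nonprofit) — not satisfied.
(b) = F OR F OR F = false.
(i) >75% out-of-jur. sales — met.
(ii) ≥80% agricultural — not satisfied.
(c) = T OR F = true.
So (1) is not satisfied (T AND F AND T).
(2) ≤ 6 employees — not met.
(a) not (veteran) — satisfied.
(b) not (in enterprise zone) — not satisfied.
(3): T AND F → false.
Overall: F OR F OR F → false.

No — not exempt.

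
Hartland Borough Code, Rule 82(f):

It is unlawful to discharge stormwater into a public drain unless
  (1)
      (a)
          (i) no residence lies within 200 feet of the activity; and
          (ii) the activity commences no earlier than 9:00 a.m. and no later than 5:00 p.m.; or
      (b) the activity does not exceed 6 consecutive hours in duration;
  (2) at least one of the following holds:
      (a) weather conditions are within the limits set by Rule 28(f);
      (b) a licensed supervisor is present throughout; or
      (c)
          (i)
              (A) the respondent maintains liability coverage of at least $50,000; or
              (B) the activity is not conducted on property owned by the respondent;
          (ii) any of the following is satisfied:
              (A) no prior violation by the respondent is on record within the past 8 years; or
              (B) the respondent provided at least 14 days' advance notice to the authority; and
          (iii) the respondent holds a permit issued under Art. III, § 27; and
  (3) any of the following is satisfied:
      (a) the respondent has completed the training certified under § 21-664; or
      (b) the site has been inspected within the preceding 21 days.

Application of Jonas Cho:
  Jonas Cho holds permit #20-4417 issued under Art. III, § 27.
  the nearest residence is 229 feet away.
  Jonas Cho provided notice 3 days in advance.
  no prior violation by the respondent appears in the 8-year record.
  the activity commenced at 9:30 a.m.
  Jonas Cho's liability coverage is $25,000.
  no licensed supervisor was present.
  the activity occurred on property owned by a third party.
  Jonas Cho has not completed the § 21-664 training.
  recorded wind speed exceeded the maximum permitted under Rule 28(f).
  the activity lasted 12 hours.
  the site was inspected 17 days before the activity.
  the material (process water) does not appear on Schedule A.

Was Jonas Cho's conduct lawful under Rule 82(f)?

Yes — lawful.

(i) no residence in 200 ft — holds.
(ii) start within hours — satisfied.
So (a) is satisfied (T AND T).
(b) ≤ 6 hrs duration — fails.
So (1) is satisfied (T OR F).
(a) weather ok — not satisfied.
(b) supervisor present — not met.
(A) coverage ≥ $50,000 — not met.
(B) not (own property) — holds.
(i) = F OR T = true.
(A) no prior violation — met.
(B) ≥14 days' notice — fails.
(ii) = T OR F = true.
(iii) holds permit — met.
(c): T AND T AND T → true.
(2): F OR F OR T → true.
(a) training certified — not satisfied.
(b) site inspected — holds.
(3): F OR T → true.
So Overall is satisfied (T AND T AND T).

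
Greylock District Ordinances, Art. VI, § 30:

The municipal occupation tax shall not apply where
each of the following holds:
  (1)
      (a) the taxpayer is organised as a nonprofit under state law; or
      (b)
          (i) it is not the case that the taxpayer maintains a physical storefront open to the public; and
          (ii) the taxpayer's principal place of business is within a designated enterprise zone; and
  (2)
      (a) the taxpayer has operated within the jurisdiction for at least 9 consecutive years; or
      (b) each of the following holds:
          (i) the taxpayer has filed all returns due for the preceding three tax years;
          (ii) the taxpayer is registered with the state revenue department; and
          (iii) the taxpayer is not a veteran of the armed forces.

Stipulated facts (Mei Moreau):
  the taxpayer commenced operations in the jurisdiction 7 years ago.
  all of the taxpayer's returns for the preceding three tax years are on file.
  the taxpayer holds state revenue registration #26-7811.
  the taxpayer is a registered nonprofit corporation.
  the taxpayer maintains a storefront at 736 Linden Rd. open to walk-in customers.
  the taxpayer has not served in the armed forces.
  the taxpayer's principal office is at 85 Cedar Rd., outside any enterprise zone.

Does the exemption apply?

Yes — exempt.

(a) nonprofit — satisfied.
(i) not (has storefront) — not satisfied.
(ii) in enterprise zone — fails.
(b): F AND F → false.
(1): T OR F → true.
(a) ≥ 9 yrs in jurisdiction — not met.
(i) returns current — holds.
(ii) state-registered — met.
(iii) not (veteran) — met.
(b) = T AND T AND T = true.
(2): F OR T → true.
So Overall is satisfied (T AND T).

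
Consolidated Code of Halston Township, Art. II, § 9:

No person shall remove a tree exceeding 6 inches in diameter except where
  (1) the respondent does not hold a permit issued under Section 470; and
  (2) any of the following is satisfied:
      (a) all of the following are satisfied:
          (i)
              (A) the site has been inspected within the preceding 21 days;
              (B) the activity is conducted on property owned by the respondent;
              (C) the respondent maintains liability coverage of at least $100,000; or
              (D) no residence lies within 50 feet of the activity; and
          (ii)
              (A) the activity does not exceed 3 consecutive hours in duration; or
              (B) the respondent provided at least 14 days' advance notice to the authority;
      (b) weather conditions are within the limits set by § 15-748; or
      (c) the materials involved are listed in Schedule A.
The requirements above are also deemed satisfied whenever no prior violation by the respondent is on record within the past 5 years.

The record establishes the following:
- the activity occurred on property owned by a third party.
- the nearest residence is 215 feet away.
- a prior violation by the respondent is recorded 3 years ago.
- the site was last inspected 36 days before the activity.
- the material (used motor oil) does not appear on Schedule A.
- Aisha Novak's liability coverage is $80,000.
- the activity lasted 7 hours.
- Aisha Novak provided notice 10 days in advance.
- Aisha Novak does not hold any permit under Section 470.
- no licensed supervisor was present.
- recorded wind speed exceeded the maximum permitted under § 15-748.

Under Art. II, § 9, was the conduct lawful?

No — unlawful.

(1) not (holds permit) — satisfied.
(A) site inspected — not satisfied.
(B) own property — not satisfied.
(C) coverage ≥ $100,000 — fails.
(D) no residence in 50 ft — satisfied.
So (i) is satisfied (F OR F OR F OR T).
(A) ≤ 3 hrs duration — not satisfied.
(B) ≥14 days' notice — fails.
So (ii) is not satisfied (F OR F).
(a): T AND F → false.
(b) weather ok — not satisfied.
(c) Schedule A material — fails.
(2) = F OR F OR F = false.
Overall: T AND F → false.
Exception (no prior violation) — not satisfied.
Result: main false OR exception false → false.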